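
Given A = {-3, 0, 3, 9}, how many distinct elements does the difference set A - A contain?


A - A = {a - a' : a, a' ∈ A}; |A| = 4.
Bounds: 2|A|-1 ≤ |A - A| ≤ |A|² - |A| + 1, i.e. 7 ≤ |A - A| ≤ 13.
Note: 0 ∈ A - A always (from a - a). The set is symmetric: if d ∈ A - A then -d ∈ A - A.
Enumerate nonzero differences d = a - a' with a > a' (then include -d):
Positive differences: {3, 6, 9, 12}
Full difference set: {0} ∪ (positive diffs) ∪ (negative diffs).
|A - A| = 1 + 2·4 = 9 (matches direct enumeration: 9).

|A - A| = 9


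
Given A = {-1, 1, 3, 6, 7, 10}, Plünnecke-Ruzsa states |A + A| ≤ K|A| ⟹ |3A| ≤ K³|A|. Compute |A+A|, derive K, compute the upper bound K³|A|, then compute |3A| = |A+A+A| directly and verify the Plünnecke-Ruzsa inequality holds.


|A| = 6.
Step 1: Compute A + A by enumerating all 36 pairs.
A + A = {-2, 0, 2, 4, 5, 6, 7, 8, 9, 10, 11, 12, 13, 14, 16, 17, 20}, so |A + A| = 17.
Step 2: Doubling constant K = |A + A|/|A| = 17/6 = 17/6 ≈ 2.8333.
Step 3: Plünnecke-Ruzsa gives |3A| ≤ K³·|A| = (2.8333)³ · 6 ≈ 136.4722.
Step 4: Compute 3A = A + A + A directly by enumerating all triples (a,b,c) ∈ A³; |3A| = 28.
Step 5: Check 28 ≤ 136.4722? Yes ✓.

K = 17/6, Plünnecke-Ruzsa bound K³|A| ≈ 136.4722, |3A| = 28, inequality holds.


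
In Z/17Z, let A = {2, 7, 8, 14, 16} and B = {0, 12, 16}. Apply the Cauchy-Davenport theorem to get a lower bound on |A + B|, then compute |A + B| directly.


Cauchy-Davenport: |A + B| ≥ min(p, |A| + |B| - 1) for A, B nonempty in Z/pZ.
|A| = 5, |B| = 3, p = 17.
CD lower bound = min(17, 5 + 3 - 1) = min(17, 7) = 7.
Compute A + B mod 17 directly:
a = 2: 2+0=2, 2+12=14, 2+16=1
a = 7: 7+0=7, 7+12=2, 7+16=6
a = 8: 8+0=8, 8+12=3, 8+16=7
a = 14: 14+0=14, 14+12=9, 14+16=13
a = 16: 16+0=16, 16+12=11, 16+16=15
A + B = {1, 2, 3, 6, 7, 8, 9, 11, 13, 14, 15, 16}, so |A + B| = 12.
Verify: 12 ≥ 7? Yes ✓.

CD lower bound = 7, actual |A + B| = 12.


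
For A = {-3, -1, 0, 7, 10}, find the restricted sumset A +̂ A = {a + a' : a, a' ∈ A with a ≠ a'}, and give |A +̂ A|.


Restricted sumset: A +̂ A = {a + a' : a ∈ A, a' ∈ A, a ≠ a'}.
Equivalently, take A + A and drop any sum 2a that is achievable ONLY as a + a for a ∈ A (i.e. sums representable only with equal summands).
Enumerate pairs (a, a') with a < a' (symmetric, so each unordered pair gives one sum; this covers all a ≠ a'):
  -3 + -1 = -4
  -3 + 0 = -3
  -3 + 7 = 4
  -3 + 10 = 7
  -1 + 0 = -1
  -1 + 7 = 6
  -1 + 10 = 9
  0 + 7 = 7
  0 + 10 = 10
  7 + 10 = 17
Collected distinct sums: {-4, -3, -1, 4, 6, 7, 9, 10, 17}
|A +̂ A| = 9
(Reference bound: |A +̂ A| ≥ 2|A| - 3 for |A| ≥ 2, with |A| = 5 giving ≥ 7.)

|A +̂ A| = 9


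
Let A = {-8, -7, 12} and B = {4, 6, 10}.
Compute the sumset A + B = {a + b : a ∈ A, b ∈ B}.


A + B = {a + b : a ∈ A, b ∈ B}.
Enumerate all |A|·|B| = 3·3 = 9 pairs (a, b) and collect distinct sums.
a = -8: -8+4=-4, -8+6=-2, -8+10=2
a = -7: -7+4=-3, -7+6=-1, -7+10=3
a = 12: 12+4=16, 12+6=18, 12+10=22
Collecting distinct sums: A + B = {-4, -3, -2, -1, 2, 3, 16, 18, 22}
|A + B| = 9

A + B = {-4, -3, -2, -1, 2, 3, 16, 18, 22}


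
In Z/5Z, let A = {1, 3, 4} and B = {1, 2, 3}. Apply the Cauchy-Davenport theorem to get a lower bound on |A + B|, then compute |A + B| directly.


Cauchy-Davenport: |A + B| ≥ min(p, |A| + |B| - 1) for A, B nonempty in Z/pZ.
|A| = 3, |B| = 3, p = 5.
CD lower bound = min(5, 3 + 3 - 1) = min(5, 5) = 5.
Compute A + B mod 5 directly:
a = 1: 1+1=2, 1+2=3, 1+3=4
a = 3: 3+1=4, 3+2=0, 3+3=1
a = 4: 4+1=0, 4+2=1, 4+3=2
A + B = {0, 1, 2, 3, 4}, so |A + B| = 5.
Verify: 5 ≥ 5? Yes ✓.

CD lower bound = 5, actual |A + B| = 5.


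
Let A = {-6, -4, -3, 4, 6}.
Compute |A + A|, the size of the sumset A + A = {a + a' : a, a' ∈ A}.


A + A = {a + a' : a, a' ∈ A}; |A| = 5.
General bounds: 2|A| - 1 ≤ |A + A| ≤ |A|(|A|+1)/2, i.e. 9 ≤ |A + A| ≤ 15.
Lower bound 2|A|-1 is attained iff A is an arithmetic progression.
Enumerate sums a + a' for a ≤ a' (symmetric, so this suffices):
a = -6: -6+-6=-12, -6+-4=-10, -6+-3=-9, -6+4=-2, -6+6=0
a = -4: -4+-4=-8, -4+-3=-7, -4+4=0, -4+6=2
a = -3: -3+-3=-6, -3+4=1, -3+6=3
a = 4: 4+4=8, 4+6=10
a = 6: 6+6=12
Distinct sums: {-12, -10, -9, -8, -7, -6, -2, 0, 1, 2, 3, 8, 10, 12}
|A + A| = 14

|A + A| = 14


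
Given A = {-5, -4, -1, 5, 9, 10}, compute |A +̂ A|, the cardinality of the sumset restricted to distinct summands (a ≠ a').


Restricted sumset: A +̂ A = {a + a' : a ∈ A, a' ∈ A, a ≠ a'}.
Equivalently, take A + A and drop any sum 2a that is achievable ONLY as a + a for a ∈ A (i.e. sums representable only with equal summands).
Enumerate pairs (a, a') with a < a' (symmetric, so each unordered pair gives one sum; this covers all a ≠ a'):
  -5 + -4 = -9
  -5 + -1 = -6
  -5 + 5 = 0
  -5 + 9 = 4
  -5 + 10 = 5
  -4 + -1 = -5
  -4 + 5 = 1
  -4 + 9 = 5
  -4 + 10 = 6
  -1 + 5 = 4
  -1 + 9 = 8
  -1 + 10 = 9
  5 + 9 = 14
  5 + 10 = 15
  9 + 10 = 19
Collected distinct sums: {-9, -6, -5, 0, 1, 4, 5, 6, 8, 9, 14, 15, 19}
|A +̂ A| = 13
(Reference bound: |A +̂ A| ≥ 2|A| - 3 for |A| ≥ 2, with |A| = 6 giving ≥ 9.)

|A +̂ A| = 13


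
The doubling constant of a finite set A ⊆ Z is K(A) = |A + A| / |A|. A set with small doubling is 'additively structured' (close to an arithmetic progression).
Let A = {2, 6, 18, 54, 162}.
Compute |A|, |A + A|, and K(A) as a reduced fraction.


|A| = 5.
Compute A + A by enumerating all 25 pairs.
A + A = {4, 8, 12, 20, 24, 36, 56, 60, 72, 108, 164, 168, 180, 216, 324}, so |A + A| = 15.
K = |A + A| / |A| = 15/5 = 3/1 ≈ 3.0000.
Reference: AP of size 5 gives K = 9/5 ≈ 1.8000; a fully generic set of size 5 gives K ≈ 3.0000.

|A| = 5, |A + A| = 15, K = 15/5 = 3/1.


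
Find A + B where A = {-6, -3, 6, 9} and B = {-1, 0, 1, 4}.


A + B = {a + b : a ∈ A, b ∈ B}.
Enumerate all |A|·|B| = 4·4 = 16 pairs (a, b) and collect distinct sums.
a = -6: -6+-1=-7, -6+0=-6, -6+1=-5, -6+4=-2
a = -3: -3+-1=-4, -3+0=-3, -3+1=-2, -3+4=1
a = 6: 6+-1=5, 6+0=6, 6+1=7, 6+4=10
a = 9: 9+-1=8, 9+0=9, 9+1=10, 9+4=13
Collecting distinct sums: A + B = {-7, -6, -5, -4, -3, -2, 1, 5, 6, 7, 8, 9, 10, 13}
|A + B| = 14

A + B = {-7, -6, -5, -4, -3, -2, 1, 5, 6, 7, 8, 9, 10, 13}


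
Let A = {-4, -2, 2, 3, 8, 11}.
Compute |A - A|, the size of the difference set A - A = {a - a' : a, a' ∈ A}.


A - A = {a - a' : a, a' ∈ A}; |A| = 6.
Bounds: 2|A|-1 ≤ |A - A| ≤ |A|² - |A| + 1, i.e. 11 ≤ |A - A| ≤ 31.
Note: 0 ∈ A - A always (from a - a). The set is symmetric: if d ∈ A - A then -d ∈ A - A.
Enumerate nonzero differences d = a - a' with a > a' (then include -d):
Positive differences: {1, 2, 3, 4, 5, 6, 7, 8, 9, 10, 12, 13, 15}
Full difference set: {0} ∪ (positive diffs) ∪ (negative diffs).
|A - A| = 1 + 2·13 = 27 (matches direct enumeration: 27).

|A - A| = 27


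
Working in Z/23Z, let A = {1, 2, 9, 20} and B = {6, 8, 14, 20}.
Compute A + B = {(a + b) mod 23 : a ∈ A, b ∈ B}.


Work in Z/23Z: reduce every sum a + b modulo 23.
Enumerate all 16 pairs:
a = 1: 1+6=7, 1+8=9, 1+14=15, 1+20=21
a = 2: 2+6=8, 2+8=10, 2+14=16, 2+20=22
a = 9: 9+6=15, 9+8=17, 9+14=0, 9+20=6
a = 20: 20+6=3, 20+8=5, 20+14=11, 20+20=17
Distinct residues collected: {0, 3, 5, 6, 7, 8, 9, 10, 11, 15, 16, 17, 21, 22}
|A + B| = 14 (out of 23 total residues).

A + B = {0, 3, 5, 6, 7, 8, 9, 10, 11, 15, 16, 17, 21, 22}


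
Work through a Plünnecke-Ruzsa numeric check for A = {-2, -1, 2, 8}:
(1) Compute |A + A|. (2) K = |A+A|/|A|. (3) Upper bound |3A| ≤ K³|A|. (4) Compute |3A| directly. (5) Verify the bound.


|A| = 4.
Step 1: Compute A + A by enumerating all 16 pairs.
A + A = {-4, -3, -2, 0, 1, 4, 6, 7, 10, 16}, so |A + A| = 10.
Step 2: Doubling constant K = |A + A|/|A| = 10/4 = 10/4 ≈ 2.5000.
Step 3: Plünnecke-Ruzsa gives |3A| ≤ K³·|A| = (2.5000)³ · 4 ≈ 62.5000.
Step 4: Compute 3A = A + A + A directly by enumerating all triples (a,b,c) ∈ A³; |3A| = 19.
Step 5: Check 19 ≤ 62.5000? Yes ✓.

K = 10/4, Plünnecke-Ruzsa bound K³|A| ≈ 62.5000, |3A| = 19, inequality holds.


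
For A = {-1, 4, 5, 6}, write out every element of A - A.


A - A = {a - a' : a, a' ∈ A}.
Compute a - a' for each ordered pair (a, a'):
a = -1: -1--1=0, -1-4=-5, -1-5=-6, -1-6=-7
a = 4: 4--1=5, 4-4=0, 4-5=-1, 4-6=-2
a = 5: 5--1=6, 5-4=1, 5-5=0, 5-6=-1
a = 6: 6--1=7, 6-4=2, 6-5=1, 6-6=0
Collecting distinct values (and noting 0 appears from a-a):
A - A = {-7, -6, -5, -2, -1, 0, 1, 2, 5, 6, 7}
|A - A| = 11

A - A = {-7, -6, -5, -2, -1, 0, 1, 2, 5, 6, 7}


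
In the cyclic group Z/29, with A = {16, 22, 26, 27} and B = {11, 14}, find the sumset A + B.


Work in Z/29Z: reduce every sum a + b modulo 29.
Enumerate all 8 pairs:
a = 16: 16+11=27, 16+14=1
a = 22: 22+11=4, 22+14=7
a = 26: 26+11=8, 26+14=11
a = 27: 27+11=9, 27+14=12
Distinct residues collected: {1, 4, 7, 8, 9, 11, 12, 27}
|A + B| = 8 (out of 29 total residues).

A + B = {1, 4, 7, 8, 9, 11, 12, 27}


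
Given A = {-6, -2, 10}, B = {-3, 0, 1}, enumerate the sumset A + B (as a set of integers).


A + B = {a + b : a ∈ A, b ∈ B}.
Enumerate all |A|·|B| = 3·3 = 9 pairs (a, b) and collect distinct sums.
a = -6: -6+-3=-9, -6+0=-6, -6+1=-5
a = -2: -2+-3=-5, -2+0=-2, -2+1=-1
a = 10: 10+-3=7, 10+0=10, 10+1=11
Collecting distinct sums: A + B = {-9, -6, -5, -2, -1, 7, 10, 11}
|A + B| = 8

A + B = {-9, -6, -5, -2, -1, 7, 10, 11}


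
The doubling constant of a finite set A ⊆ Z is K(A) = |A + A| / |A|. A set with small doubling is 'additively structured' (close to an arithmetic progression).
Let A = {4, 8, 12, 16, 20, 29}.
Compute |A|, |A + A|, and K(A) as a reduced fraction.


|A| = 6.
Compute A + A by enumerating all 36 pairs.
A + A = {8, 12, 16, 20, 24, 28, 32, 33, 36, 37, 40, 41, 45, 49, 58}, so |A + A| = 15.
K = |A + A| / |A| = 15/6 = 5/2 ≈ 2.5000.
Reference: AP of size 6 gives K = 11/6 ≈ 1.8333; a fully generic set of size 6 gives K ≈ 3.5000.

|A| = 6, |A + A| = 15, K = 15/6 = 5/2.


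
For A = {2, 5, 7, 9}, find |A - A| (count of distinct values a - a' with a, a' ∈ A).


A - A = {a - a' : a, a' ∈ A}; |A| = 4.
Bounds: 2|A|-1 ≤ |A - A| ≤ |A|² - |A| + 1, i.e. 7 ≤ |A - A| ≤ 13.
Note: 0 ∈ A - A always (from a - a). The set is symmetric: if d ∈ A - A then -d ∈ A - A.
Enumerate nonzero differences d = a - a' with a > a' (then include -d):
Positive differences: {2, 3, 4, 5, 7}
Full difference set: {0} ∪ (positive diffs) ∪ (negative diffs).
|A - A| = 1 + 2·5 = 11 (matches direct enumeration: 11).

|A - A| = 11


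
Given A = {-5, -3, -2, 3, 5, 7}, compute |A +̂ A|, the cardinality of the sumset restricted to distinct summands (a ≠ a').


Restricted sumset: A +̂ A = {a + a' : a ∈ A, a' ∈ A, a ≠ a'}.
Equivalently, take A + A and drop any sum 2a that is achievable ONLY as a + a for a ∈ A (i.e. sums representable only with equal summands).
Enumerate pairs (a, a') with a < a' (symmetric, so each unordered pair gives one sum; this covers all a ≠ a'):
  -5 + -3 = -8
  -5 + -2 = -7
  -5 + 3 = -2
  -5 + 5 = 0
  -5 + 7 = 2
  -3 + -2 = -5
  -3 + 3 = 0
  -3 + 5 = 2
  -3 + 7 = 4
  -2 + 3 = 1
  -2 + 5 = 3
  -2 + 7 = 5
  3 + 5 = 8
  3 + 7 = 10
  5 + 7 = 12
Collected distinct sums: {-8, -7, -5, -2, 0, 1, 2, 3, 4, 5, 8, 10, 12}
|A +̂ A| = 13
(Reference bound: |A +̂ A| ≥ 2|A| - 3 for |A| ≥ 2, with |A| = 6 giving ≥ 9.)

|A +̂ A| = 13


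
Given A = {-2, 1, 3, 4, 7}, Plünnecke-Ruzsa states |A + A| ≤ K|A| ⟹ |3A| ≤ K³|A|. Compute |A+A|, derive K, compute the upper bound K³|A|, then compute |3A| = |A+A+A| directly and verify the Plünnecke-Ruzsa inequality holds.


|A| = 5.
Step 1: Compute A + A by enumerating all 25 pairs.
A + A = {-4, -1, 1, 2, 4, 5, 6, 7, 8, 10, 11, 14}, so |A + A| = 12.
Step 2: Doubling constant K = |A + A|/|A| = 12/5 = 12/5 ≈ 2.4000.
Step 3: Plünnecke-Ruzsa gives |3A| ≤ K³·|A| = (2.4000)³ · 5 ≈ 69.1200.
Step 4: Compute 3A = A + A + A directly by enumerating all triples (a,b,c) ∈ A³; |3A| = 21.
Step 5: Check 21 ≤ 69.1200? Yes ✓.

K = 12/5, Plünnecke-Ruzsa bound K³|A| ≈ 69.1200, |3A| = 21, inequality holds.


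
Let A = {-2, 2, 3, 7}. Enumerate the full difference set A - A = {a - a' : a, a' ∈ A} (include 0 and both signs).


A - A = {a - a' : a, a' ∈ A}.
Compute a - a' for each ordered pair (a, a'):
a = -2: -2--2=0, -2-2=-4, -2-3=-5, -2-7=-9
a = 2: 2--2=4, 2-2=0, 2-3=-1, 2-7=-5
a = 3: 3--2=5, 3-2=1, 3-3=0, 3-7=-4
a = 7: 7--2=9, 7-2=5, 7-3=4, 7-7=0
Collecting distinct values (and noting 0 appears from a-a):
A - A = {-9, -5, -4, -1, 0, 1, 4, 5, 9}
|A - A| = 9

A - A = {-9, -5, -4, -1, 0, 1, 4, 5, 9}


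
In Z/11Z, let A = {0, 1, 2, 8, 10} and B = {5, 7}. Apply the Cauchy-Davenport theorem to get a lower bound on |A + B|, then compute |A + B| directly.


Cauchy-Davenport: |A + B| ≥ min(p, |A| + |B| - 1) for A, B nonempty in Z/pZ.
|A| = 5, |B| = 2, p = 11.
CD lower bound = min(11, 5 + 2 - 1) = min(11, 6) = 6.
Compute A + B mod 11 directly:
a = 0: 0+5=5, 0+7=7
a = 1: 1+5=6, 1+7=8
a = 2: 2+5=7, 2+7=9
a = 8: 8+5=2, 8+7=4
a = 10: 10+5=4, 10+7=6
A + B = {2, 4, 5, 6, 7, 8, 9}, so |A + B| = 7.
Verify: 7 ≥ 6? Yes ✓.

CD lower bound = 6, actual |A + B| = 7.


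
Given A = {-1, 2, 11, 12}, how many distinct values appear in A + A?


A + A = {a + a' : a, a' ∈ A}; |A| = 4.
General bounds: 2|A| - 1 ≤ |A + A| ≤ |A|(|A|+1)/2, i.e. 7 ≤ |A + A| ≤ 10.
Lower bound 2|A|-1 is attained iff A is an arithmetic progression.
Enumerate sums a + a' for a ≤ a' (symmetric, so this suffices):
a = -1: -1+-1=-2, -1+2=1, -1+11=10, -1+12=11
a = 2: 2+2=4, 2+11=13, 2+12=14
a = 11: 11+11=22, 11+12=23
a = 12: 12+12=24
Distinct sums: {-2, 1, 4, 10, 11, 13, 14, 22, 23, 24}
|A + A| = 10

|A + A| = 10


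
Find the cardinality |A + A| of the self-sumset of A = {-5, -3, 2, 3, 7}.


A + A = {a + a' : a, a' ∈ A}; |A| = 5.
General bounds: 2|A| - 1 ≤ |A + A| ≤ |A|(|A|+1)/2, i.e. 9 ≤ |A + A| ≤ 15.
Lower bound 2|A|-1 is attained iff A is an arithmetic progression.
Enumerate sums a + a' for a ≤ a' (symmetric, so this suffices):
a = -5: -5+-5=-10, -5+-3=-8, -5+2=-3, -5+3=-2, -5+7=2
a = -3: -3+-3=-6, -3+2=-1, -3+3=0, -3+7=4
a = 2: 2+2=4, 2+3=5, 2+7=9
a = 3: 3+3=6, 3+7=10
a = 7: 7+7=14
Distinct sums: {-10, -8, -6, -3, -2, -1, 0, 2, 4, 5, 6, 9, 10, 14}
|A + A| = 14

|A + A| = 14


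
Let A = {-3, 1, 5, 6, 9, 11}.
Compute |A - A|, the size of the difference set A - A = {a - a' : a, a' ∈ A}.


A - A = {a - a' : a, a' ∈ A}; |A| = 6.
Bounds: 2|A|-1 ≤ |A - A| ≤ |A|² - |A| + 1, i.e. 11 ≤ |A - A| ≤ 31.
Note: 0 ∈ A - A always (from a - a). The set is symmetric: if d ∈ A - A then -d ∈ A - A.
Enumerate nonzero differences d = a - a' with a > a' (then include -d):
Positive differences: {1, 2, 3, 4, 5, 6, 8, 9, 10, 12, 14}
Full difference set: {0} ∪ (positive diffs) ∪ (negative diffs).
|A - A| = 1 + 2·11 = 23 (matches direct enumeration: 23).

|A - A| = 23


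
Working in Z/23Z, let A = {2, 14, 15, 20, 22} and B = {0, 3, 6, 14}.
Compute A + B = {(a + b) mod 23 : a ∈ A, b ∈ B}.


Work in Z/23Z: reduce every sum a + b modulo 23.
Enumerate all 20 pairs:
a = 2: 2+0=2, 2+3=5, 2+6=8, 2+14=16
a = 14: 14+0=14, 14+3=17, 14+6=20, 14+14=5
a = 15: 15+0=15, 15+3=18, 15+6=21, 15+14=6
a = 20: 20+0=20, 20+3=0, 20+6=3, 20+14=11
a = 22: 22+0=22, 22+3=2, 22+6=5, 22+14=13
Distinct residues collected: {0, 2, 3, 5, 6, 8, 11, 13, 14, 15, 16, 17, 18, 20, 21, 22}
|A + B| = 16 (out of 23 total residues).

A + B = {0, 2, 3, 5, 6, 8, 11, 13, 14, 15, 16, 17, 18, 20, 21, 22}


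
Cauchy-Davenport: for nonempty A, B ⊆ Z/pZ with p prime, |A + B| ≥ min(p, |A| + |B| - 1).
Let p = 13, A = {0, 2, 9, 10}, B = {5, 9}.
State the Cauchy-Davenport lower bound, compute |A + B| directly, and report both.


Cauchy-Davenport: |A + B| ≥ min(p, |A| + |B| - 1) for A, B nonempty in Z/pZ.
|A| = 4, |B| = 2, p = 13.
CD lower bound = min(13, 4 + 2 - 1) = min(13, 5) = 5.
Compute A + B mod 13 directly:
a = 0: 0+5=5, 0+9=9
a = 2: 2+5=7, 2+9=11
a = 9: 9+5=1, 9+9=5
a = 10: 10+5=2, 10+9=6
A + B = {1, 2, 5, 6, 7, 9, 11}, so |A + B| = 7.
Verify: 7 ≥ 5? Yes ✓.

CD lower bound = 5, actual |A + B| = 7.


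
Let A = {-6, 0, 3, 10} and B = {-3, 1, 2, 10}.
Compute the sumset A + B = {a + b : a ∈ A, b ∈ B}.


A + B = {a + b : a ∈ A, b ∈ B}.
Enumerate all |A|·|B| = 4·4 = 16 pairs (a, b) and collect distinct sums.
a = -6: -6+-3=-9, -6+1=-5, -6+2=-4, -6+10=4
a = 0: 0+-3=-3, 0+1=1, 0+2=2, 0+10=10
a = 3: 3+-3=0, 3+1=4, 3+2=5, 3+10=13
a = 10: 10+-3=7, 10+1=11, 10+2=12, 10+10=20
Collecting distinct sums: A + B = {-9, -5, -4, -3, 0, 1, 2, 4, 5, 7, 10, 11, 12, 13, 20}
|A + B| = 15

A + B = {-9, -5, -4, -3, 0, 1, 2, 4, 5, 7, 10, 11, 12, 13, 20}


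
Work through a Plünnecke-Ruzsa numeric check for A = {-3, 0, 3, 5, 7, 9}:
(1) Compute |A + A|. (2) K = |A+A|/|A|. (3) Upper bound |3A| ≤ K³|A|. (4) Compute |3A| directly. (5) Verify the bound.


|A| = 6.
Step 1: Compute A + A by enumerating all 36 pairs.
A + A = {-6, -3, 0, 2, 3, 4, 5, 6, 7, 8, 9, 10, 12, 14, 16, 18}, so |A + A| = 16.
Step 2: Doubling constant K = |A + A|/|A| = 16/6 = 16/6 ≈ 2.6667.
Step 3: Plünnecke-Ruzsa gives |3A| ≤ K³·|A| = (2.6667)³ · 6 ≈ 113.7778.
Step 4: Compute 3A = A + A + A directly by enumerating all triples (a,b,c) ∈ A³; |3A| = 28.
Step 5: Check 28 ≤ 113.7778? Yes ✓.

K = 16/6, Plünnecke-Ruzsa bound K³|A| ≈ 113.7778, |3A| = 28, inequality holds.


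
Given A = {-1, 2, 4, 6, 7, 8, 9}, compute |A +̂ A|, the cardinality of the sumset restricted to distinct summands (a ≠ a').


Restricted sumset: A +̂ A = {a + a' : a ∈ A, a' ∈ A, a ≠ a'}.
Equivalently, take A + A and drop any sum 2a that is achievable ONLY as a + a for a ∈ A (i.e. sums representable only with equal summands).
Enumerate pairs (a, a') with a < a' (symmetric, so each unordered pair gives one sum; this covers all a ≠ a'):
  -1 + 2 = 1
  -1 + 4 = 3
  -1 + 6 = 5
  -1 + 7 = 6
  -1 + 8 = 7
  -1 + 9 = 8
  2 + 4 = 6
  2 + 6 = 8
  2 + 7 = 9
  2 + 8 = 10
  2 + 9 = 11
  4 + 6 = 10
  4 + 7 = 11
  4 + 8 = 12
  4 + 9 = 13
  6 + 7 = 13
  6 + 8 = 14
  6 + 9 = 15
  7 + 8 = 15
  7 + 9 = 16
  8 + 9 = 17
Collected distinct sums: {1, 3, 5, 6, 7, 8, 9, 10, 11, 12, 13, 14, 15, 16, 17}
|A +̂ A| = 15
(Reference bound: |A +̂ A| ≥ 2|A| - 3 for |A| ≥ 2, with |A| = 7 giving ≥ 11.)

|A +̂ A| = 15


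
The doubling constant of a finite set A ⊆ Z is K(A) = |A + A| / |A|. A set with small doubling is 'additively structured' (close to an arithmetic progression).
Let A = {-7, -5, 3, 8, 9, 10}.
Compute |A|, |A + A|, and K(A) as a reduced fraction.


|A| = 6.
Compute A + A by enumerating all 36 pairs.
A + A = {-14, -12, -10, -4, -2, 1, 2, 3, 4, 5, 6, 11, 12, 13, 16, 17, 18, 19, 20}, so |A + A| = 19.
K = |A + A| / |A| = 19/6 (already in lowest terms) ≈ 3.1667.
Reference: AP of size 6 gives K = 11/6 ≈ 1.8333; a fully generic set of size 6 gives K ≈ 3.5000.

|A| = 6, |A + A| = 19, K = 19/6.


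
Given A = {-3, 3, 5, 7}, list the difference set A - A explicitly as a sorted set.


A - A = {a - a' : a, a' ∈ A}.
Compute a - a' for each ordered pair (a, a'):
a = -3: -3--3=0, -3-3=-6, -3-5=-8, -3-7=-10
a = 3: 3--3=6, 3-3=0, 3-5=-2, 3-7=-4
a = 5: 5--3=8, 5-3=2, 5-5=0, 5-7=-2
a = 7: 7--3=10, 7-3=4, 7-5=2, 7-7=0
Collecting distinct values (and noting 0 appears from a-a):
A - A = {-10, -8, -6, -4, -2, 0, 2, 4, 6, 8, 10}
|A - A| = 11

A - A = {-10, -8, -6, -4, -2, 0, 2, 4, 6, 8, 10}


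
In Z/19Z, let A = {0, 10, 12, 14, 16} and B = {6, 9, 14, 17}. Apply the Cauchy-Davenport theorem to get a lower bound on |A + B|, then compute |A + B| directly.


Cauchy-Davenport: |A + B| ≥ min(p, |A| + |B| - 1) for A, B nonempty in Z/pZ.
|A| = 5, |B| = 4, p = 19.
CD lower bound = min(19, 5 + 4 - 1) = min(19, 8) = 8.
Compute A + B mod 19 directly:
a = 0: 0+6=6, 0+9=9, 0+14=14, 0+17=17
a = 10: 10+6=16, 10+9=0, 10+14=5, 10+17=8
a = 12: 12+6=18, 12+9=2, 12+14=7, 12+17=10
a = 14: 14+6=1, 14+9=4, 14+14=9, 14+17=12
a = 16: 16+6=3, 16+9=6, 16+14=11, 16+17=14
A + B = {0, 1, 2, 3, 4, 5, 6, 7, 8, 9, 10, 11, 12, 14, 16, 17, 18}, so |A + B| = 17.
Verify: 17 ≥ 8? Yes ✓.

CD lower bound = 8, actual |A + B| = 17.


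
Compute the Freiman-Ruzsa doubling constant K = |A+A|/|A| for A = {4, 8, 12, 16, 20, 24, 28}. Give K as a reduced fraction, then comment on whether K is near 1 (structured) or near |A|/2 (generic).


|A| = 7.
Compute A + A by enumerating all 49 pairs.
A + A = {8, 12, 16, 20, 24, 28, 32, 36, 40, 44, 48, 52, 56}, so |A + A| = 13.
K = |A + A| / |A| = 13/7 (already in lowest terms) ≈ 1.8571.
Reference: AP of size 7 gives K = 13/7 ≈ 1.8571; a fully generic set of size 7 gives K ≈ 4.0000.

|A| = 7, |A + A| = 13, K = 13/7.


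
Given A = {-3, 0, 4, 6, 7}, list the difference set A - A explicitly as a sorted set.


A - A = {a - a' : a, a' ∈ A}.
Compute a - a' for each ordered pair (a, a'):
a = -3: -3--3=0, -3-0=-3, -3-4=-7, -3-6=-9, -3-7=-10
a = 0: 0--3=3, 0-0=0, 0-4=-4, 0-6=-6, 0-7=-7
a = 4: 4--3=7, 4-0=4, 4-4=0, 4-6=-2, 4-7=-3
a = 6: 6--3=9, 6-0=6, 6-4=2, 6-6=0, 6-7=-1
a = 7: 7--3=10, 7-0=7, 7-4=3, 7-6=1, 7-7=0
Collecting distinct values (and noting 0 appears from a-a):
A - A = {-10, -9, -7, -6, -4, -3, -2, -1, 0, 1, 2, 3, 4, 6, 7, 9, 10}
|A - A| = 17

A - A = {-10, -9, -7, -6, -4, -3, -2, -1, 0, 1, 2, 3, 4, 6, 7, 9, 10}


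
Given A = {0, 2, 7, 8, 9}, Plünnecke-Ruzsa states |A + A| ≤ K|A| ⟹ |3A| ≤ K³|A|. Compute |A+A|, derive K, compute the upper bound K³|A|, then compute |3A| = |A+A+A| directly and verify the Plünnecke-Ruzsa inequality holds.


|A| = 5.
Step 1: Compute A + A by enumerating all 25 pairs.
A + A = {0, 2, 4, 7, 8, 9, 10, 11, 14, 15, 16, 17, 18}, so |A + A| = 13.
Step 2: Doubling constant K = |A + A|/|A| = 13/5 = 13/5 ≈ 2.6000.
Step 3: Plünnecke-Ruzsa gives |3A| ≤ K³·|A| = (2.6000)³ · 5 ≈ 87.8800.
Step 4: Compute 3A = A + A + A directly by enumerating all triples (a,b,c) ∈ A³; |3A| = 25.
Step 5: Check 25 ≤ 87.8800? Yes ✓.

K = 13/5, Plünnecke-Ruzsa bound K³|A| ≈ 87.8800, |3A| = 25, inequality holds.


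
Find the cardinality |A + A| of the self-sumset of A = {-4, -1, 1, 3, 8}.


A + A = {a + a' : a, a' ∈ A}; |A| = 5.
General bounds: 2|A| - 1 ≤ |A + A| ≤ |A|(|A|+1)/2, i.e. 9 ≤ |A + A| ≤ 15.
Lower bound 2|A|-1 is attained iff A is an arithmetic progression.
Enumerate sums a + a' for a ≤ a' (symmetric, so this suffices):
a = -4: -4+-4=-8, -4+-1=-5, -4+1=-3, -4+3=-1, -4+8=4
a = -1: -1+-1=-2, -1+1=0, -1+3=2, -1+8=7
a = 1: 1+1=2, 1+3=4, 1+8=9
a = 3: 3+3=6, 3+8=11
a = 8: 8+8=16
Distinct sums: {-8, -5, -3, -2, -1, 0, 2, 4, 6, 7, 9, 11, 16}
|A + A| = 13

|A + A| = 13


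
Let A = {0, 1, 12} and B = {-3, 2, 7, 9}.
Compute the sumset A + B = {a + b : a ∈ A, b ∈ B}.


A + B = {a + b : a ∈ A, b ∈ B}.
Enumerate all |A|·|B| = 3·4 = 12 pairs (a, b) and collect distinct sums.
a = 0: 0+-3=-3, 0+2=2, 0+7=7, 0+9=9
a = 1: 1+-3=-2, 1+2=3, 1+7=8, 1+9=10
a = 12: 12+-3=9, 12+2=14, 12+7=19, 12+9=21
Collecting distinct sums: A + B = {-3, -2, 2, 3, 7, 8, 9, 10, 14, 19, 21}
|A + B| = 11

A + B = {-3, -2, 2, 3, 7, 8, 9, 10, 14, 19, 21}


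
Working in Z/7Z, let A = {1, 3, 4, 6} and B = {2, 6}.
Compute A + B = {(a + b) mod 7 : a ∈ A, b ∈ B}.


Work in Z/7Z: reduce every sum a + b modulo 7.
Enumerate all 8 pairs:
a = 1: 1+2=3, 1+6=0
a = 3: 3+2=5, 3+6=2
a = 4: 4+2=6, 4+6=3
a = 6: 6+2=1, 6+6=5
Distinct residues collected: {0, 1, 2, 3, 5, 6}
|A + B| = 6 (out of 7 total residues).

A + B = {0, 1, 2, 3, 5, 6}


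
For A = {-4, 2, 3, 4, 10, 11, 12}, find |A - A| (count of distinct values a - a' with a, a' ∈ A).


A - A = {a - a' : a, a' ∈ A}; |A| = 7.
Bounds: 2|A|-1 ≤ |A - A| ≤ |A|² - |A| + 1, i.e. 13 ≤ |A - A| ≤ 43.
Note: 0 ∈ A - A always (from a - a). The set is symmetric: if d ∈ A - A then -d ∈ A - A.
Enumerate nonzero differences d = a - a' with a > a' (then include -d):
Positive differences: {1, 2, 6, 7, 8, 9, 10, 14, 15, 16}
Full difference set: {0} ∪ (positive diffs) ∪ (negative diffs).
|A - A| = 1 + 2·10 = 21 (matches direct enumeration: 21).

|A - A| = 21


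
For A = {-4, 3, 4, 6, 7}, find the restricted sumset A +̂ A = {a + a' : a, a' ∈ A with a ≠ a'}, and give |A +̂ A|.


Restricted sumset: A +̂ A = {a + a' : a ∈ A, a' ∈ A, a ≠ a'}.
Equivalently, take A + A and drop any sum 2a that is achievable ONLY as a + a for a ∈ A (i.e. sums representable only with equal summands).
Enumerate pairs (a, a') with a < a' (symmetric, so each unordered pair gives one sum; this covers all a ≠ a'):
  -4 + 3 = -1
  -4 + 4 = 0
  -4 + 6 = 2
  -4 + 7 = 3
  3 + 4 = 7
  3 + 6 = 9
  3 + 7 = 10
  4 + 6 = 10
  4 + 7 = 11
  6 + 7 = 13
Collected distinct sums: {-1, 0, 2, 3, 7, 9, 10, 11, 13}
|A +̂ A| = 9
(Reference bound: |A +̂ A| ≥ 2|A| - 3 for |A| ≥ 2, with |A| = 5 giving ≥ 7.)

|A +̂ A| = 9


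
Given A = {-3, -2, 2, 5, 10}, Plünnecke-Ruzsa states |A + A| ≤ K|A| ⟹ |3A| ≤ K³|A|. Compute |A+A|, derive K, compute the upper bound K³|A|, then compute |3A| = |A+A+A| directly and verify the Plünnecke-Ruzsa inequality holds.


|A| = 5.
Step 1: Compute A + A by enumerating all 25 pairs.
A + A = {-6, -5, -4, -1, 0, 2, 3, 4, 7, 8, 10, 12, 15, 20}, so |A + A| = 14.
Step 2: Doubling constant K = |A + A|/|A| = 14/5 = 14/5 ≈ 2.8000.
Step 3: Plünnecke-Ruzsa gives |3A| ≤ K³·|A| = (2.8000)³ · 5 ≈ 109.7600.
Step 4: Compute 3A = A + A + A directly by enumerating all triples (a,b,c) ∈ A³; |3A| = 28.
Step 5: Check 28 ≤ 109.7600? Yes ✓.

K = 14/5, Plünnecke-Ruzsa bound K³|A| ≈ 109.7600, |3A| = 28, inequality holds.


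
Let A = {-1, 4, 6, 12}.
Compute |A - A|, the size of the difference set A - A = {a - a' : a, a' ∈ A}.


A - A = {a - a' : a, a' ∈ A}; |A| = 4.
Bounds: 2|A|-1 ≤ |A - A| ≤ |A|² - |A| + 1, i.e. 7 ≤ |A - A| ≤ 13.
Note: 0 ∈ A - A always (from a - a). The set is symmetric: if d ∈ A - A then -d ∈ A - A.
Enumerate nonzero differences d = a - a' with a > a' (then include -d):
Positive differences: {2, 5, 6, 7, 8, 13}
Full difference set: {0} ∪ (positive diffs) ∪ (negative diffs).
|A - A| = 1 + 2·6 = 13 (matches direct enumeration: 13).

|A - A| = 13


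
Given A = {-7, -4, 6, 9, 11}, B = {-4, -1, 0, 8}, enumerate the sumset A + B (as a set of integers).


A + B = {a + b : a ∈ A, b ∈ B}.
Enumerate all |A|·|B| = 5·4 = 20 pairs (a, b) and collect distinct sums.
a = -7: -7+-4=-11, -7+-1=-8, -7+0=-7, -7+8=1
a = -4: -4+-4=-8, -4+-1=-5, -4+0=-4, -4+8=4
a = 6: 6+-4=2, 6+-1=5, 6+0=6, 6+8=14
a = 9: 9+-4=5, 9+-1=8, 9+0=9, 9+8=17
a = 11: 11+-4=7, 11+-1=10, 11+0=11, 11+8=19
Collecting distinct sums: A + B = {-11, -8, -7, -5, -4, 1, 2, 4, 5, 6, 7, 8, 9, 10, 11, 14, 17, 19}
|A + B| = 18

A + B = {-11, -8, -7, -5, -4, 1, 2, 4, 5, 6, 7, 8, 9, 10, 11, 14, 17, 19}


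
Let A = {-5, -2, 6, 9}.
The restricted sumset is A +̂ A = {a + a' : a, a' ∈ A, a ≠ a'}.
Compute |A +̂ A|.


Restricted sumset: A +̂ A = {a + a' : a ∈ A, a' ∈ A, a ≠ a'}.
Equivalently, take A + A and drop any sum 2a that is achievable ONLY as a + a for a ∈ A (i.e. sums representable only with equal summands).
Enumerate pairs (a, a') with a < a' (symmetric, so each unordered pair gives one sum; this covers all a ≠ a'):
  -5 + -2 = -7
  -5 + 6 = 1
  -5 + 9 = 4
  -2 + 6 = 4
  -2 + 9 = 7
  6 + 9 = 15
Collected distinct sums: {-7, 1, 4, 7, 15}
|A +̂ A| = 5
(Reference bound: |A +̂ A| ≥ 2|A| - 3 for |A| ≥ 2, with |A| = 4 giving ≥ 5.)

|A +̂ A| = 5


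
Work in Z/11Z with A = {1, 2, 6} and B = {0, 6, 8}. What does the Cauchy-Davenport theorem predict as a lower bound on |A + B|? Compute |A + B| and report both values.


Cauchy-Davenport: |A + B| ≥ min(p, |A| + |B| - 1) for A, B nonempty in Z/pZ.
|A| = 3, |B| = 3, p = 11.
CD lower bound = min(11, 3 + 3 - 1) = min(11, 5) = 5.
Compute A + B mod 11 directly:
a = 1: 1+0=1, 1+6=7, 1+8=9
a = 2: 2+0=2, 2+6=8, 2+8=10
a = 6: 6+0=6, 6+6=1, 6+8=3
A + B = {1, 2, 3, 6, 7, 8, 9, 10}, so |A + B| = 8.
Verify: 8 ≥ 5? Yes ✓.

CD lower bound = 5, actual |A + B| = 8.


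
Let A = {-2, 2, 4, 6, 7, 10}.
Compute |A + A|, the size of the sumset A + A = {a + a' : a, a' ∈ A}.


A + A = {a + a' : a, a' ∈ A}; |A| = 6.
General bounds: 2|A| - 1 ≤ |A + A| ≤ |A|(|A|+1)/2, i.e. 11 ≤ |A + A| ≤ 21.
Lower bound 2|A|-1 is attained iff A is an arithmetic progression.
Enumerate sums a + a' for a ≤ a' (symmetric, so this suffices):
a = -2: -2+-2=-4, -2+2=0, -2+4=2, -2+6=4, -2+7=5, -2+10=8
a = 2: 2+2=4, 2+4=6, 2+6=8, 2+7=9, 2+10=12
a = 4: 4+4=8, 4+6=10, 4+7=11, 4+10=14
a = 6: 6+6=12, 6+7=13, 6+10=16
a = 7: 7+7=14, 7+10=17
a = 10: 10+10=20
Distinct sums: {-4, 0, 2, 4, 5, 6, 8, 9, 10, 11, 12, 13, 14, 16, 17, 20}
|A + A| = 16

|A + A| = 16


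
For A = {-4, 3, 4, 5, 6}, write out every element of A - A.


A - A = {a - a' : a, a' ∈ A}.
Compute a - a' for each ordered pair (a, a'):
a = -4: -4--4=0, -4-3=-7, -4-4=-8, -4-5=-9, -4-6=-10
a = 3: 3--4=7, 3-3=0, 3-4=-1, 3-5=-2, 3-6=-3
a = 4: 4--4=8, 4-3=1, 4-4=0, 4-5=-1, 4-6=-2
a = 5: 5--4=9, 5-3=2, 5-4=1, 5-5=0, 5-6=-1
a = 6: 6--4=10, 6-3=3, 6-4=2, 6-5=1, 6-6=0
Collecting distinct values (and noting 0 appears from a-a):
A - A = {-10, -9, -8, -7, -3, -2, -1, 0, 1, 2, 3, 7, 8, 9, 10}
|A - A| = 15

A - A = {-10, -9, -8, -7, -3, -2, -1, 0, 1, 2, 3, 7, 8, 9, 10}


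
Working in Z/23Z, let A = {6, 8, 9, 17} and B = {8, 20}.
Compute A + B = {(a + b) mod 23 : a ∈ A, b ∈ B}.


Work in Z/23Z: reduce every sum a + b modulo 23.
Enumerate all 8 pairs:
a = 6: 6+8=14, 6+20=3
a = 8: 8+8=16, 8+20=5
a = 9: 9+8=17, 9+20=6
a = 17: 17+8=2, 17+20=14
Distinct residues collected: {2, 3, 5, 6, 14, 16, 17}
|A + B| = 7 (out of 23 total residues).

A + B = {2, 3, 5, 6, 14, 16, 17}


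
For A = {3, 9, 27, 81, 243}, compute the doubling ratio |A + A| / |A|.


|A| = 5.
Compute A + A by enumerating all 25 pairs.
A + A = {6, 12, 18, 30, 36, 54, 84, 90, 108, 162, 246, 252, 270, 324, 486}, so |A + A| = 15.
K = |A + A| / |A| = 15/5 = 3/1 ≈ 3.0000.
Reference: AP of size 5 gives K = 9/5 ≈ 1.8000; a fully generic set of size 5 gives K ≈ 3.0000.

|A| = 5, |A + A| = 15, K = 15/5 = 3/1.


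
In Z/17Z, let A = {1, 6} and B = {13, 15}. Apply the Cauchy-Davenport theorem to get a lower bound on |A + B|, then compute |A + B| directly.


Cauchy-Davenport: |A + B| ≥ min(p, |A| + |B| - 1) for A, B nonempty in Z/pZ.
|A| = 2, |B| = 2, p = 17.
CD lower bound = min(17, 2 + 2 - 1) = min(17, 3) = 3.
Compute A + B mod 17 directly:
a = 1: 1+13=14, 1+15=16
a = 6: 6+13=2, 6+15=4
A + B = {2, 4, 14, 16}, so |A + B| = 4.
Verify: 4 ≥ 3? Yes ✓.

CD lower bound = 3, actual |A + B| = 4.


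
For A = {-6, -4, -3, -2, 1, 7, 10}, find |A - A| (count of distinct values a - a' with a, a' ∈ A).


A - A = {a - a' : a, a' ∈ A}; |A| = 7.
Bounds: 2|A|-1 ≤ |A - A| ≤ |A|² - |A| + 1, i.e. 13 ≤ |A - A| ≤ 43.
Note: 0 ∈ A - A always (from a - a). The set is symmetric: if d ∈ A - A then -d ∈ A - A.
Enumerate nonzero differences d = a - a' with a > a' (then include -d):
Positive differences: {1, 2, 3, 4, 5, 6, 7, 9, 10, 11, 12, 13, 14, 16}
Full difference set: {0} ∪ (positive diffs) ∪ (negative diffs).
|A - A| = 1 + 2·14 = 29 (matches direct enumeration: 29).

|A - A| = 29


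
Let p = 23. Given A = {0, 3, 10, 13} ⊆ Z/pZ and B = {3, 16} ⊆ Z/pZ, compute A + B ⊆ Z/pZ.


Work in Z/23Z: reduce every sum a + b modulo 23.
Enumerate all 8 pairs:
a = 0: 0+3=3, 0+16=16
a = 3: 3+3=6, 3+16=19
a = 10: 10+3=13, 10+16=3
a = 13: 13+3=16, 13+16=6
Distinct residues collected: {3, 6, 13, 16, 19}
|A + B| = 5 (out of 23 total residues).

A + B = {3, 6, 13, 16, 19}


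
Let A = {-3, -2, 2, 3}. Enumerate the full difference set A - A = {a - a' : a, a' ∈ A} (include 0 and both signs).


A - A = {a - a' : a, a' ∈ A}.
Compute a - a' for each ordered pair (a, a'):
a = -3: -3--3=0, -3--2=-1, -3-2=-5, -3-3=-6
a = -2: -2--3=1, -2--2=0, -2-2=-4, -2-3=-5
a = 2: 2--3=5, 2--2=4, 2-2=0, 2-3=-1
a = 3: 3--3=6, 3--2=5, 3-2=1, 3-3=0
Collecting distinct values (and noting 0 appears from a-a):
A - A = {-6, -5, -4, -1, 0, 1, 4, 5, 6}
|A - A| = 9

A - A = {-6, -5, -4, -1, 0, 1, 4, 5, 6}


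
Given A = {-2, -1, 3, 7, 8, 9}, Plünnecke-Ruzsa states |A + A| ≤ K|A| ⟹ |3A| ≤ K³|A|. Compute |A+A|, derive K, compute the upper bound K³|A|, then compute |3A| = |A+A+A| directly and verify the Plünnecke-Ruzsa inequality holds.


|A| = 6.
Step 1: Compute A + A by enumerating all 36 pairs.
A + A = {-4, -3, -2, 1, 2, 5, 6, 7, 8, 10, 11, 12, 14, 15, 16, 17, 18}, so |A + A| = 17.
Step 2: Doubling constant K = |A + A|/|A| = 17/6 = 17/6 ≈ 2.8333.
Step 3: Plünnecke-Ruzsa gives |3A| ≤ K³·|A| = (2.8333)³ · 6 ≈ 136.4722.
Step 4: Compute 3A = A + A + A directly by enumerating all triples (a,b,c) ∈ A³; |3A| = 32.
Step 5: Check 32 ≤ 136.4722? Yes ✓.

K = 17/6, Plünnecke-Ruzsa bound K³|A| ≈ 136.4722, |3A| = 32, inequality holds.


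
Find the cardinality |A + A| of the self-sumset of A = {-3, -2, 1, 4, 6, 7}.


A + A = {a + a' : a, a' ∈ A}; |A| = 6.
General bounds: 2|A| - 1 ≤ |A + A| ≤ |A|(|A|+1)/2, i.e. 11 ≤ |A + A| ≤ 21.
Lower bound 2|A|-1 is attained iff A is an arithmetic progression.
Enumerate sums a + a' for a ≤ a' (symmetric, so this suffices):
a = -3: -3+-3=-6, -3+-2=-5, -3+1=-2, -3+4=1, -3+6=3, -3+7=4
a = -2: -2+-2=-4, -2+1=-1, -2+4=2, -2+6=4, -2+7=5
a = 1: 1+1=2, 1+4=5, 1+6=7, 1+7=8
a = 4: 4+4=8, 4+6=10, 4+7=11
a = 6: 6+6=12, 6+7=13
a = 7: 7+7=14
Distinct sums: {-6, -5, -4, -2, -1, 1, 2, 3, 4, 5, 7, 8, 10, 11, 12, 13, 14}
|A + A| = 17

|A + A| = 17


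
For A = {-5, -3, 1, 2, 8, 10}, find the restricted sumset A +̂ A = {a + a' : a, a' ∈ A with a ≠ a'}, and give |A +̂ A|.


Restricted sumset: A +̂ A = {a + a' : a ∈ A, a' ∈ A, a ≠ a'}.
Equivalently, take A + A and drop any sum 2a that is achievable ONLY as a + a for a ∈ A (i.e. sums representable only with equal summands).
Enumerate pairs (a, a') with a < a' (symmetric, so each unordered pair gives one sum; this covers all a ≠ a'):
  -5 + -3 = -8
  -5 + 1 = -4
  -5 + 2 = -3
  -5 + 8 = 3
  -5 + 10 = 5
  -3 + 1 = -2
  -3 + 2 = -1
  -3 + 8 = 5
  -3 + 10 = 7
  1 + 2 = 3
  1 + 8 = 9
  1 + 10 = 11
  2 + 8 = 10
  2 + 10 = 12
  8 + 10 = 18
Collected distinct sums: {-8, -4, -3, -2, -1, 3, 5, 7, 9, 10, 11, 12, 18}
|A +̂ A| = 13
(Reference bound: |A +̂ A| ≥ 2|A| - 3 for |A| ≥ 2, with |A| = 6 giving ≥ 9.)

|A +̂ A| = 13


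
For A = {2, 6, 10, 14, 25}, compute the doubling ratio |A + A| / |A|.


|A| = 5.
Compute A + A by enumerating all 25 pairs.
A + A = {4, 8, 12, 16, 20, 24, 27, 28, 31, 35, 39, 50}, so |A + A| = 12.
K = |A + A| / |A| = 12/5 (already in lowest terms) ≈ 2.4000.
Reference: AP of size 5 gives K = 9/5 ≈ 1.8000; a fully generic set of size 5 gives K ≈ 3.0000.

|A| = 5, |A + A| = 12, K = 12/5.


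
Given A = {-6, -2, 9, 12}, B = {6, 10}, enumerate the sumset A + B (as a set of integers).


A + B = {a + b : a ∈ A, b ∈ B}.
Enumerate all |A|·|B| = 4·2 = 8 pairs (a, b) and collect distinct sums.
a = -6: -6+6=0, -6+10=4
a = -2: -2+6=4, -2+10=8
a = 9: 9+6=15, 9+10=19
a = 12: 12+6=18, 12+10=22
Collecting distinct sums: A + B = {0, 4, 8, 15, 18, 19, 22}
|A + B| = 7

A + B = {0, 4, 8, 15, 18, 19, 22}


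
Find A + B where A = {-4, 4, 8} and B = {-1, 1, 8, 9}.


A + B = {a + b : a ∈ A, b ∈ B}.
Enumerate all |A|·|B| = 3·4 = 12 pairs (a, b) and collect distinct sums.
a = -4: -4+-1=-5, -4+1=-3, -4+8=4, -4+9=5
a = 4: 4+-1=3, 4+1=5, 4+8=12, 4+9=13
a = 8: 8+-1=7, 8+1=9, 8+8=16, 8+9=17
Collecting distinct sums: A + B = {-5, -3, 3, 4, 5, 7, 9, 12, 13, 16, 17}
|A + B| = 11

A + B = {-5, -3, 3, 4, 5, 7, 9, 12, 13, 16, 17}


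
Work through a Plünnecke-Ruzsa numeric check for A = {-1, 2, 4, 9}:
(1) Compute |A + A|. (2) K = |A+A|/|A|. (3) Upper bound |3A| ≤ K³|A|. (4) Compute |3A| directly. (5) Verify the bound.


|A| = 4.
Step 1: Compute A + A by enumerating all 16 pairs.
A + A = {-2, 1, 3, 4, 6, 8, 11, 13, 18}, so |A + A| = 9.
Step 2: Doubling constant K = |A + A|/|A| = 9/4 = 9/4 ≈ 2.2500.
Step 3: Plünnecke-Ruzsa gives |3A| ≤ K³·|A| = (2.2500)³ · 4 ≈ 45.5625.
Step 4: Compute 3A = A + A + A directly by enumerating all triples (a,b,c) ∈ A³; |3A| = 16.
Step 5: Check 16 ≤ 45.5625? Yes ✓.

K = 9/4, Plünnecke-Ruzsa bound K³|A| ≈ 45.5625, |3A| = 16, inequality holds.


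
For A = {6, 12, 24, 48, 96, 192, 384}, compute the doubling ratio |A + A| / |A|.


|A| = 7.
Compute A + A by enumerating all 49 pairs.
A + A = {12, 18, 24, 30, 36, 48, 54, 60, 72, 96, 102, 108, 120, 144, 192, 198, 204, 216, 240, 288, 384, 390, 396, 408, 432, 480, 576, 768}, so |A + A| = 28.
K = |A + A| / |A| = 28/7 = 4/1 ≈ 4.0000.
Reference: AP of size 7 gives K = 13/7 ≈ 1.8571; a fully generic set of size 7 gives K ≈ 4.0000.

|A| = 7, |A + A| = 28, K = 28/7 = 4/1.


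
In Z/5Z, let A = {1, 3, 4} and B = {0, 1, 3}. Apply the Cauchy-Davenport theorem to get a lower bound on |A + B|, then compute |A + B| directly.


Cauchy-Davenport: |A + B| ≥ min(p, |A| + |B| - 1) for A, B nonempty in Z/pZ.
|A| = 3, |B| = 3, p = 5.
CD lower bound = min(5, 3 + 3 - 1) = min(5, 5) = 5.
Compute A + B mod 5 directly:
a = 1: 1+0=1, 1+1=2, 1+3=4
a = 3: 3+0=3, 3+1=4, 3+3=1
a = 4: 4+0=4, 4+1=0, 4+3=2
A + B = {0, 1, 2, 3, 4}, so |A + B| = 5.
Verify: 5 ≥ 5? Yes ✓.

CD lower bound = 5, actual |A + B| = 5.


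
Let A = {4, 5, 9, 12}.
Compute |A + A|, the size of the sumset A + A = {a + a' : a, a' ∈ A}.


A + A = {a + a' : a, a' ∈ A}; |A| = 4.
General bounds: 2|A| - 1 ≤ |A + A| ≤ |A|(|A|+1)/2, i.e. 7 ≤ |A + A| ≤ 10.
Lower bound 2|A|-1 is attained iff A is an arithmetic progression.
Enumerate sums a + a' for a ≤ a' (symmetric, so this suffices):
a = 4: 4+4=8, 4+5=9, 4+9=13, 4+12=16
a = 5: 5+5=10, 5+9=14, 5+12=17
a = 9: 9+9=18, 9+12=21
a = 12: 12+12=24
Distinct sums: {8, 9, 10, 13, 14, 16, 17, 18, 21, 24}
|A + A| = 10

|A + A| = 10


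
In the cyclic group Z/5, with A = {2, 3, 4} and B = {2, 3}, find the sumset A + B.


Work in Z/5Z: reduce every sum a + b modulo 5.
Enumerate all 6 pairs:
a = 2: 2+2=4, 2+3=0
a = 3: 3+2=0, 3+3=1
a = 4: 4+2=1, 4+3=2
Distinct residues collected: {0, 1, 2, 4}
|A + B| = 4 (out of 5 total residues).

A + B = {0, 1, 2, 4}


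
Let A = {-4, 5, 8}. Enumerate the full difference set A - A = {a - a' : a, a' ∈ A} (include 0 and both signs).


A - A = {a - a' : a, a' ∈ A}.
Compute a - a' for each ordered pair (a, a'):
a = -4: -4--4=0, -4-5=-9, -4-8=-12
a = 5: 5--4=9, 5-5=0, 5-8=-3
a = 8: 8--4=12, 8-5=3, 8-8=0
Collecting distinct values (and noting 0 appears from a-a):
A - A = {-12, -9, -3, 0, 3, 9, 12}
|A - A| = 7

A - A = {-12, -9, -3, 0, 3, 9, 12}


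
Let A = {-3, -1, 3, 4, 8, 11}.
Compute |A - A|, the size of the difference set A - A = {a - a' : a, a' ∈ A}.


A - A = {a - a' : a, a' ∈ A}; |A| = 6.
Bounds: 2|A|-1 ≤ |A - A| ≤ |A|² - |A| + 1, i.e. 11 ≤ |A - A| ≤ 31.
Note: 0 ∈ A - A always (from a - a). The set is symmetric: if d ∈ A - A then -d ∈ A - A.
Enumerate nonzero differences d = a - a' with a > a' (then include -d):
Positive differences: {1, 2, 3, 4, 5, 6, 7, 8, 9, 11, 12, 14}
Full difference set: {0} ∪ (positive diffs) ∪ (negative diffs).
|A - A| = 1 + 2·12 = 25 (matches direct enumeration: 25).

|A - A| = 25


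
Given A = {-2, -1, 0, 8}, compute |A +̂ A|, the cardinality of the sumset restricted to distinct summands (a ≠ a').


Restricted sumset: A +̂ A = {a + a' : a ∈ A, a' ∈ A, a ≠ a'}.
Equivalently, take A + A and drop any sum 2a that is achievable ONLY as a + a for a ∈ A (i.e. sums representable only with equal summands).
Enumerate pairs (a, a') with a < a' (symmetric, so each unordered pair gives one sum; this covers all a ≠ a'):
  -2 + -1 = -3
  -2 + 0 = -2
  -2 + 8 = 6
  -1 + 0 = -1
  -1 + 8 = 7
  0 + 8 = 8
Collected distinct sums: {-3, -2, -1, 6, 7, 8}
|A +̂ A| = 6
(Reference bound: |A +̂ A| ≥ 2|A| - 3 for |A| ≥ 2, with |A| = 4 giving ≥ 5.)

|A +̂ A| = 6


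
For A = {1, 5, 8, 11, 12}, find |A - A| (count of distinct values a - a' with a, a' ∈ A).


A - A = {a - a' : a, a' ∈ A}; |A| = 5.
Bounds: 2|A|-1 ≤ |A - A| ≤ |A|² - |A| + 1, i.e. 9 ≤ |A - A| ≤ 21.
Note: 0 ∈ A - A always (from a - a). The set is symmetric: if d ∈ A - A then -d ∈ A - A.
Enumerate nonzero differences d = a - a' with a > a' (then include -d):
Positive differences: {1, 3, 4, 6, 7, 10, 11}
Full difference set: {0} ∪ (positive diffs) ∪ (negative diffs).
|A - A| = 1 + 2·7 = 15 (matches direct enumeration: 15).

|A - A| = 15
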